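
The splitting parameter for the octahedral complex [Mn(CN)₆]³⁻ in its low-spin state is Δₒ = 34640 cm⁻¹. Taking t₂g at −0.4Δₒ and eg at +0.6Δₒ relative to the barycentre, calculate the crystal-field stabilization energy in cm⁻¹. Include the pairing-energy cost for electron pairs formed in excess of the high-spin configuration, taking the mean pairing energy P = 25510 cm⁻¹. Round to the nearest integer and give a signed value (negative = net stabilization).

Each CN⁻ contributes -1; 6 × (-1) = -6. With overall charge -3, Mn is in the +3 oxidation state.
Group 7 minus oxidation state +3 gives a d⁴ configuration for Mn³⁺.
Configuration: t₂g⁴ eg⁰.
CFSE(orbital) = 4×(-0.4Δₒ) + 0×(0.6Δₒ) = -1.6Δₒ; with Δₒ = 34640 cm⁻¹ that is -55424 cm⁻¹.
High-spin d⁴ would be t₂g³ eg¹ with 0 pairs; low-spin has 1, so 1 excess pair costs +1P = +25510 cm⁻¹.
Net CFSE = -55424 + 25510 = -29914 cm⁻¹.

-29914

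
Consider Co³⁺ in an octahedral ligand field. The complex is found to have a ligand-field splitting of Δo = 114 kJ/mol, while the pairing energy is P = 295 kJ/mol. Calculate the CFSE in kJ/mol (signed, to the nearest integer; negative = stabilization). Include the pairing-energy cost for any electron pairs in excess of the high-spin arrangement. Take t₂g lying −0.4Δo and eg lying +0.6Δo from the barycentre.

Co sits in group 9; removing 3 electrons leaves Co³⁺ with 9 − 3 = 6 d electrons.
Since Δo = 114 kJ/mol < P = 295 kJ/mol, the complex adopts the high-spin configuration.
Filling d⁶ accordingly: t₂g⁴ eg².
Orbital CFSE = -0.4Δo = -0.4 × 114 = -46 kJ/mol.
High-spin has no excess pairs, so no pairing correction applies.

-46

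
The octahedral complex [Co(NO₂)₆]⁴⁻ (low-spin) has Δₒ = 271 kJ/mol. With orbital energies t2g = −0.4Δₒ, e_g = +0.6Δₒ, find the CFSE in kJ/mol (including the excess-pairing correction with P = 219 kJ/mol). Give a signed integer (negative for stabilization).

Each NO₂⁻ contributes -1; 6 × (-1) = -6. With overall charge -4, Co is in the +2 oxidation state.
Co sits in group 9; removing 2 electrons leaves Co²⁺ with 9 − 2 = 7 d electrons.
Electron filling gives t2g^6 e_g^1.
CFSE(orbital) = 6×(-0.4Δₒ) + 1×(0.6Δₒ) = -1.8Δₒ; with Δₒ = 271 kJ/mol that is -488 kJ/mol.
High-spin d⁷ would be t2g^5 e_g^2 with 2 pairs; low-spin has 3, so 1 excess pair costs +1P = +219 kJ/mol.
Overall CFSE = -488 + 219 = -269 kJ/mol.

-269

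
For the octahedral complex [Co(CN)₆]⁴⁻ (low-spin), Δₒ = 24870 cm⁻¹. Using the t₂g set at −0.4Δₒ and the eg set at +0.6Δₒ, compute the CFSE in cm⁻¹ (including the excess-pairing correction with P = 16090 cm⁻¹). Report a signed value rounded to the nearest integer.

-28676

Each CN⁻ contributes -1; 6 × (-1) = -6. With overall charge -4, Co is in the +2 oxidation state.
Group 9 minus oxidation state +2 gives a d⁷ configuration for Co²⁺.
Electron filling gives t₂g⁶ eg¹.
CFSE(orbital) = 6×(-0.4Δₒ) + 1×(0.6Δₒ) = -1.8Δₒ; with Δₒ = 24870 cm⁻¹ that is -44766 cm⁻¹.
Relative to high-spin t₂g⁵ eg² (2 paired), the low-spin configuration has 1 additional pair, contributing +1 × 16090 = +16090 cm⁻¹.
Overall CFSE = -44766 + 16090 = -28676 cm⁻¹.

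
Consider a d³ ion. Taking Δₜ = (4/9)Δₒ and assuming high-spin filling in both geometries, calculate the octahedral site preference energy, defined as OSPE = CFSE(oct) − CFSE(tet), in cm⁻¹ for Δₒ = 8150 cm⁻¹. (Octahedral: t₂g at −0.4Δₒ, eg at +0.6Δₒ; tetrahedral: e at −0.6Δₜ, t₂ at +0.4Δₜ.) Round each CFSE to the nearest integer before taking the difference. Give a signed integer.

-6882

Octahedral high-spin t₂g³ eg⁰: CFSE = -1.2 × 8150 = -9780 cm⁻¹.
In a tetrahedral site the filling is e² t₂¹: CFSE(tet) = -0.8Δₜ = -0.8 × (4/9)(8150) = -2898 cm⁻¹.
OSPE = CFSE(oct) − CFSE(tet) = -9780 − (-2898) = -6882 cm⁻¹.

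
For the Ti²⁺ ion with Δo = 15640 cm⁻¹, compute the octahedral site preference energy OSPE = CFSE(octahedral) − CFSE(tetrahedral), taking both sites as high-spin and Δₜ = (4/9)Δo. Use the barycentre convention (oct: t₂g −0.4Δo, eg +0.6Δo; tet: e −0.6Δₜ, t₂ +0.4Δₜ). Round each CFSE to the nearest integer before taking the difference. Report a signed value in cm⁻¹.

Ti²⁺: group 4, so d-count = 4 − 2 = 2.
Octahedral (high-spin): t₂g² eg⁰, CFSE = 2(−0.4) + 0(+0.6) = -0.8Δo = -0.8 × 15640 = -12512 cm⁻¹.
In a tetrahedral site the filling is e² t₂⁰: CFSE(tet) = -1.2Δₜ = -1.2 × (4/9)(15640) = -8341 cm⁻¹.
Subtracting, OSPE = -12512 − (-8341) = -4171 cm⁻¹.

-4171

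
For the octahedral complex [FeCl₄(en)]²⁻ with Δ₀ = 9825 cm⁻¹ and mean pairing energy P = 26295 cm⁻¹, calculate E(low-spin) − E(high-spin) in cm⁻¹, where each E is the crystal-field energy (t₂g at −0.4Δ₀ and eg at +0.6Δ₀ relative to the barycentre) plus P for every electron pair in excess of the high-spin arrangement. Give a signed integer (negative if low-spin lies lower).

Ligand charges: 4×(-1) from Cl⁻ and 1×(+0) from en sum to -4; with overall charge -2, Fe is +2.
Fe²⁺: group 8, so d-count = 8 − 2 = 6.
In the high-spin limit (t₂g⁴ eg²) the orbital term is -0.4Δ₀ = -3930 cm⁻¹, with no excess pairing.
Low-spin: t₂g⁶ eg⁰, orbital CFSE = -2.4Δ₀ = -23580 cm⁻¹; plus 2 excess pairs × P = +52590 cm⁻¹; total 29010 cm⁻¹.
Thus E(LS) − E(HS) = 32940 cm⁻¹.

32940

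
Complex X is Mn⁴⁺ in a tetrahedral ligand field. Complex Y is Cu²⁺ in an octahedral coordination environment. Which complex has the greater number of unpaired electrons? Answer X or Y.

X: Group 7 minus oxidation state +4 gives a d³ configuration for Mn⁴⁺; Tetrahedral splitting is small, so the complex is high-spin; e^2 t2^1 → 3 unpaired.
Y: Cu is in group 11, so Cu²⁺ is d⁹ (11 − 2 = 9); t2g^6 e_g^3 → 1 unpaired.
So X has more unpaired electrons.

X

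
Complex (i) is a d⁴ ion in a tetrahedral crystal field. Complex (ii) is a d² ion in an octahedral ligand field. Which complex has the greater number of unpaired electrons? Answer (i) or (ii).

(i)

(i): With tetrahedral geometry the complex is necessarily high-spin; e^2 t2^2 → 4 unpaired.
(ii): t₂g² eg⁰ → 2 unpaired.
So (i) has more unpaired electrons.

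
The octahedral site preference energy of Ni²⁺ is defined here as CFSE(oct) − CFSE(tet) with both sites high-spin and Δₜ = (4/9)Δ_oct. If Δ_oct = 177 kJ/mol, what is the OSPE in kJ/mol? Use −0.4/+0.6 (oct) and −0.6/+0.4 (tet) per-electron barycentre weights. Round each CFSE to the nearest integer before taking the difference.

Group 10 minus oxidation state +2 gives a d⁸ configuration for Ni²⁺.
In an octahedral site d⁸ (HS) is t2g^6 e_g^2, giving CFSE(oct) = -1.2Δ_oct = -212 kJ/mol.
Tetrahedral e^4 t2^4 gives -0.8Δₜ = -0.8 × (4/9) × 177 = -63 kJ/mol.
OSPE = -212 − (-63) = -149 kJ/mol.

-149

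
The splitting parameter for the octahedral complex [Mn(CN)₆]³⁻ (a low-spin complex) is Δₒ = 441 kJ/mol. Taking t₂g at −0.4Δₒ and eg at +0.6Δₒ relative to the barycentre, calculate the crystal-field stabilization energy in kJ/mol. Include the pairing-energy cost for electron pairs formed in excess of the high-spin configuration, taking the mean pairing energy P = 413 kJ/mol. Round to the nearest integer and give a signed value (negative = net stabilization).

-293

Each CN⁻ contributes -1; 6 × (-1) = -6. With overall charge -3, Mn is in the +3 oxidation state.
Mn is in group 7, so Mn³⁺ is d⁴ (7 − 3 = 4).
Electron filling gives t₂g⁴ eg⁰.
The orbital stabilization is -1.6Δₒ = -1.6 × 441 = -706 kJ/mol.
Relative to high-spin t₂g³ eg¹ (0 paired), the low-spin configuration has 1 additional pair, contributing +1 × 413 = +413 kJ/mol.
Overall CFSE = -706 + 413 = -293 kJ/mol.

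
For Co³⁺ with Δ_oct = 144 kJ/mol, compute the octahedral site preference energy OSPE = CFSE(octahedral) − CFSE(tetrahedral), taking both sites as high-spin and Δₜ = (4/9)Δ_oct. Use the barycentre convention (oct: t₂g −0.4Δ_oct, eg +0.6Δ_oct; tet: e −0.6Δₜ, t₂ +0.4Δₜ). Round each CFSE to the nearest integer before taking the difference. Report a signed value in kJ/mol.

-20

Co³⁺: group 9, so d-count = 9 − 3 = 6.
Octahedral (high-spin): t2g^4 e_g^2, CFSE = 4(−0.4) + 2(+0.6) = -0.4Δ_oct = -0.4 × 144 = -58 kJ/mol.
In a tetrahedral site the filling is e^3 t2^3: CFSE(tet) = -0.6Δₜ = -0.6 × (4/9)(144) = -38 kJ/mol.
OSPE = -58 − (-38) = -20 kJ/mol.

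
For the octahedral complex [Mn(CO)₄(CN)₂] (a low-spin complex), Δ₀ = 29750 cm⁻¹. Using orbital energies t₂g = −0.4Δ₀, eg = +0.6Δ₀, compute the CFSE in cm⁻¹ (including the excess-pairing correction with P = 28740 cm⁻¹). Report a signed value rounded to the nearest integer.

Ligand charges: 4×(+0) from CO and 2×(-1) from CN⁻ sum to -2; with overall charge +0, Mn is +2.
Group 7 minus oxidation state +2 gives a d⁵ configuration for Mn²⁺.
The d⁵ electrons fill as t₂g⁵ eg⁰.
Orbital CFSE = 5(-0.4) + 0(0.6) = -2.0Δ₀ = -2.0 × 29750 = -59500 cm⁻¹.
High-spin d⁵ would be t₂g³ eg² with 0 pairs; low-spin has 2, so 2 excess pairs cost +2P = +57480 cm⁻¹.
Combining: -59500 + 57480 = -2020 cm⁻¹.

-2020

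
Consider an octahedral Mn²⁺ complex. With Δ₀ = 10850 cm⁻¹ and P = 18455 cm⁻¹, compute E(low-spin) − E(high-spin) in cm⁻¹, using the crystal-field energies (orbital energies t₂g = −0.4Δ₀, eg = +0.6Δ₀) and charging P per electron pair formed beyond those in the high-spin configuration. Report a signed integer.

15210

Mn²⁺: group 7, so d-count = 7 − 2 = 5.
High-spin d⁵ fills as t₂g³ eg² with CFSE 3(−0.4) + 2(+0.6) = 0.0Δ₀ = 0 cm⁻¹.
Low-spin: t₂g⁵ eg⁰, orbital CFSE = -2.0Δ₀ = -21700 cm⁻¹; plus 2 excess pairs × P = +36910 cm⁻¹; total 15210 cm⁻¹.
Thus E(LS) − E(HS) = 15210 cm⁻¹.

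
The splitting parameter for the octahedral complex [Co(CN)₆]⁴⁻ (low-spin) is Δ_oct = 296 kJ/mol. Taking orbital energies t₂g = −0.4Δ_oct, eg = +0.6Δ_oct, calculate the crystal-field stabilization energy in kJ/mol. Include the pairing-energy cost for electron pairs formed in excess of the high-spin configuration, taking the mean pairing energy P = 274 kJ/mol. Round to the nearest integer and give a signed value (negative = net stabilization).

Each CN⁻ contributes -1; 6 × (-1) = -6. With overall charge -4, Co is in the +2 oxidation state.
Co sits in group 9; removing 2 electrons leaves Co²⁺ with 9 − 2 = 7 d electrons.
The d⁷ electrons fill as t₂g⁶ eg¹.
The orbital stabilization is -1.8Δ_oct = -1.8 × 296 = -533 kJ/mol.
Relative to high-spin t₂g⁵ eg² (2 paired), the low-spin configuration has 1 additional pair, contributing +1 × 274 = +274 kJ/mol.
Overall CFSE = -533 + 274 = -259 kJ/mol.

-259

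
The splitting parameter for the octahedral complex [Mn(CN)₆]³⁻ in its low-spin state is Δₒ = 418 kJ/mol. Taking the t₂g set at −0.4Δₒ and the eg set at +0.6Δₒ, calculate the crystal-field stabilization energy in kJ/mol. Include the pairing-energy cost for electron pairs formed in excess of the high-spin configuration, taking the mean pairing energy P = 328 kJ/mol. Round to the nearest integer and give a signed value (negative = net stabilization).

-341

Each CN⁻ contributes -1; 6 × (-1) = -6. With overall charge -3, Mn is in the +3 oxidation state.
Mn³⁺: group 7, so d-count = 7 − 3 = 4.
Configuration: t₂g⁴ eg⁰.
The orbital stabilization is -1.6Δₒ = -1.6 × 418 = -669 kJ/mol.
Relative to high-spin t₂g³ eg¹ (0 paired), the low-spin configuration has 1 additional pair, contributing +1 × 328 = +328 kJ/mol.
Combining: -669 + 328 = -341 kJ/mol.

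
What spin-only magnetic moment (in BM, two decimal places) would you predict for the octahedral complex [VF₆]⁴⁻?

Each F⁻ contributes -1; 6 × (-1) = -6. With overall charge -4, V is in the +2 oxidation state.
V sits in group 5; removing 2 electrons leaves V²⁺ with 5 − 2 = 3 d electrons.
Configuration: t₂g³ eg⁰ → 3 unpaired electrons.
μ(spin-only) = √[3(3+2)] = √15 ≈ 3.87 BM.

3.87 BM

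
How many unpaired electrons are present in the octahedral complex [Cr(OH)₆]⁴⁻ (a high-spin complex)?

Each OH⁻ contributes -1; 6 × (-1) = -6. With overall charge -4, Cr is in the +2 oxidation state.
Cr is in group 6, so Cr²⁺ is d⁴ (6 − 2 = 4).
Configuration: t₂g³ eg¹, giving 4 unpaired electrons.

4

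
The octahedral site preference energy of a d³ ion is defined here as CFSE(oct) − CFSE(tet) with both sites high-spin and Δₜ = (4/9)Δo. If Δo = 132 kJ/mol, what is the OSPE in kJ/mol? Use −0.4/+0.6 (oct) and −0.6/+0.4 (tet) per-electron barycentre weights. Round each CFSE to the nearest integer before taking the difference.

-111

Octahedral high-spin t₂g³ eg⁰: CFSE = -1.2 × 132 = -158 kJ/mol.
Tetrahedral e² t₂¹ gives -0.8Δₜ = -0.8 × (4/9) × 132 = -47 kJ/mol.
Subtracting, OSPE = -158 − (-47) = -111 kJ/mol.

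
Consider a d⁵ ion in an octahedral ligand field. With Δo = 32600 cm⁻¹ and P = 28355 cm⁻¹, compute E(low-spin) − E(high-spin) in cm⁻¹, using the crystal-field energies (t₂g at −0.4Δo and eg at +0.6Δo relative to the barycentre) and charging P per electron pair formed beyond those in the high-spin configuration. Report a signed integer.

-8490

High-spin: t₂g³ eg², CFSE = 0.0Δo = 0 cm⁻¹.
Low-spin: t₂g⁵ eg⁰, orbital CFSE = -2.0Δo = -65200 cm⁻¹; plus 2 excess pairs × P = +56710 cm⁻¹; total -8490 cm⁻¹.
Thus E(LS) − E(HS) = -8490 cm⁻¹.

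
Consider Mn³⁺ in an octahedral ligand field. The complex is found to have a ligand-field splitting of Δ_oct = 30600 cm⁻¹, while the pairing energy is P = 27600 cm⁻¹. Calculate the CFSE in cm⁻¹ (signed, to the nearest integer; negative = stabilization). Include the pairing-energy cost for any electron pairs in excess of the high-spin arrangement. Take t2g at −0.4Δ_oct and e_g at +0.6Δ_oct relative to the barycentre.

Group 7 minus oxidation state +3 gives a d⁴ configuration for Mn³⁺.
Here Δ_oct > P (30600 > 27600), so the low-spin state is favoured.
That gives t2g^4 e_g^0.
Orbital CFSE = -1.6Δ_oct = -1.6 × 30600 = -48960 cm⁻¹.
Excess pairs vs high-spin: 1 − 0 = 1; pairing cost = +27600 cm⁻¹.
Net CFSE = -48960 + 27600 = -21360 cm⁻¹.

-21360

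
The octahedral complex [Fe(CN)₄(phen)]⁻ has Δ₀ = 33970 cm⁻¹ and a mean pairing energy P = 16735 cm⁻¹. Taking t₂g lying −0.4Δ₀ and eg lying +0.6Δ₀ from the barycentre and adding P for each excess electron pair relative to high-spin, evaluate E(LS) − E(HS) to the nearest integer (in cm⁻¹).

-34470

Ligand charges: 4×(-1) from CN⁻ and 1×(+0) from phen sum to -4; with overall charge -1, Fe is +3.
Fe³⁺: group 8, so d-count = 8 − 3 = 5.
High-spin: t₂g³ eg², CFSE = 0.0Δ₀ = 0 cm⁻¹.
Low-spin: t₂g⁵ eg⁰, orbital CFSE = -2.0Δ₀ = -67940 cm⁻¹; plus 2 excess pairs × P = +33470 cm⁻¹; total -34470 cm⁻¹.
E(LS) − E(HS) = -34470 − (0) = -34470 cm⁻¹.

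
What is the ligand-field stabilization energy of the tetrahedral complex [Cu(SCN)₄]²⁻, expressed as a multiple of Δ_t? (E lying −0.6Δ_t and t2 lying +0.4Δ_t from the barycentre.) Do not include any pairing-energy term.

-0.4 Δ_t

Each SCN⁻ contributes -1; 4 × (-1) = -4. With overall charge -2, Cu is in the +2 oxidation state.
Cu²⁺: group 11, so d-count = 11 − 2 = 9.
Tetrahedral splitting is small, so the complex is high-spin.
Configuration: e^4 t2^5.
CFSE = 4(-0.6Δ_t) + 5(0.4Δ_t) = -2.4Δ_t + 2.0Δ_t = -0.4Δ_t.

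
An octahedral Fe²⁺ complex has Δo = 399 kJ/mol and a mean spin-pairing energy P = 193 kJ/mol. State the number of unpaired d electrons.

Fe is in group 8, so Fe²⁺ is d⁶ (8 − 2 = 6).
Since Δo = 399 kJ/mol > P = 193 kJ/mol, the complex adopts the low-spin configuration.
Configuration: t₂g⁶ eg⁰.
Unpaired electrons: 0.

0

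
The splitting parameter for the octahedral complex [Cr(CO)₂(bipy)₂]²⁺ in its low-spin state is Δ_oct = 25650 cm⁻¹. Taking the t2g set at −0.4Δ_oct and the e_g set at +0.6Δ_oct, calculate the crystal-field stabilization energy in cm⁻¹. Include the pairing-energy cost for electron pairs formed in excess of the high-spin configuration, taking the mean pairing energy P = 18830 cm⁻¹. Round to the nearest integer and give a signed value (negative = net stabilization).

-22210

Ligand charges: 2×(+0) from CO and 2×(+0) from bipy sum to +0; with overall charge +2, Cr is +2.
Group 6 minus oxidation state +2 gives a d⁴ configuration for Cr²⁺.
The d⁴ electrons fill as t2g^4 e_g^0.
CFSE(orbital) = 4×(-0.4Δ_oct) + 0×(0.6Δ_oct) = -1.6Δ_oct; with Δ_oct = 25650 cm⁻¹ that is -41040 cm⁻¹.
High-spin d⁴ would be t2g^3 e_g^1 with 0 pairs; low-spin has 1, so 1 excess pair costs +1P = +18830 cm⁻¹.
Net CFSE = -41040 + 18830 = -22210 cm⁻¹.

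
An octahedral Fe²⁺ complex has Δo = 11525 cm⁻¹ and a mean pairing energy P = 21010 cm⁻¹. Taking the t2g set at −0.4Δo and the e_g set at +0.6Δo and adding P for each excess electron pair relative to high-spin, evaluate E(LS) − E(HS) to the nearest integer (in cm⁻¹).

Fe sits in group 8; removing 2 electrons leaves Fe²⁺ with 8 − 2 = 6 d electrons.
High-spin: t2g^4 e_g^2, CFSE = -0.4Δo = -4610 cm⁻¹.
Low-spin t2g^6 e_g^0 gives -2.4Δo = -27660 cm⁻¹, but forming 2 extra pairs costs 2P = 42020 cm⁻¹, so E(LS) = -27660 + 42020 = 14360 cm⁻¹.
E(LS) − E(HS) = 14360 − (-4610) = 18970 cm⁻¹.

18970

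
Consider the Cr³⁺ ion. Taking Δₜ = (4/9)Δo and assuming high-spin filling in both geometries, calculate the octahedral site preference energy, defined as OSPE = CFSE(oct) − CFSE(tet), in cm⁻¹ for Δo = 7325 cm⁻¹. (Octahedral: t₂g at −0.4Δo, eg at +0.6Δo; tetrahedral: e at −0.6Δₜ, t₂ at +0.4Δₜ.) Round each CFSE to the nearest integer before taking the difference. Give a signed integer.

-6186

Cr is in group 6, so Cr³⁺ is d³ (6 − 3 = 3).
Octahedral high-spin t₂g³ eg⁰: CFSE = -1.2 × 7325 = -8790 cm⁻¹.
Tetrahedral: e² t₂¹, CFSE = 2(−0.6) + 1(+0.4) = -0.8Δₜ = -0.8 × (4/9) × 7325 = -2604 cm⁻¹.
OSPE = -8790 − (-2604) = -6186 cm⁻¹.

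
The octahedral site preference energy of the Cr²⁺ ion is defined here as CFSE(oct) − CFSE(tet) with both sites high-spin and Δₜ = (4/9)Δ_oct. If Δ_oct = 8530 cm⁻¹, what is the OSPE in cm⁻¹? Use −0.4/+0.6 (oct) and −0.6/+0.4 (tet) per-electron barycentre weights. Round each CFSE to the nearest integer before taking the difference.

-3602

Cr²⁺: group 6, so d-count = 6 − 2 = 4.
In an octahedral site d⁴ (HS) is t2g^3 e_g^1, giving CFSE(oct) = -0.6Δ_oct = -5118 cm⁻¹.
Tetrahedral: e^2 t2^2, CFSE = 2(−0.6) + 2(+0.4) = -0.4Δₜ = -0.4 × (4/9) × 8530 = -1516 cm⁻¹.
OSPE = -5118 − (-1516) = -3602 cm⁻¹.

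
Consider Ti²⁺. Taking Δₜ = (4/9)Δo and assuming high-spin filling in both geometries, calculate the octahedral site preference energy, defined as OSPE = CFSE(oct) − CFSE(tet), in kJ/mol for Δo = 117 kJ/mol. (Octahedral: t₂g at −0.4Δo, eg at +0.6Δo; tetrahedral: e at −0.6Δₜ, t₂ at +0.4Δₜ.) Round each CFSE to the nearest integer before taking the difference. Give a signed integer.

Group 4 minus oxidation state +2 gives a d² configuration for Ti²⁺.
Octahedral high-spin t₂g² eg⁰: CFSE = -0.8 × 117 = -94 kJ/mol.
Tetrahedral e² t₂⁰ gives -1.2Δₜ = -1.2 × (4/9) × 117 = -62 kJ/mol.
OSPE = -94 − (-62) = -32 kJ/mol.

-32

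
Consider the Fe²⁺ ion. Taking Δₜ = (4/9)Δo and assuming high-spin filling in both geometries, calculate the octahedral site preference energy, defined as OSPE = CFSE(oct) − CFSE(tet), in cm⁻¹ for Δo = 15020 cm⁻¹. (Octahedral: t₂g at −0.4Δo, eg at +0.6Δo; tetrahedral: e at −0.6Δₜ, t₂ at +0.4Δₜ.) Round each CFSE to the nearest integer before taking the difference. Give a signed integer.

Fe is in group 8, so Fe²⁺ is d⁶ (8 − 2 = 6).
Octahedral high-spin t2g^4 e_g^2: CFSE = -0.4 × 15020 = -6008 cm⁻¹.
In a tetrahedral site the filling is e^3 t2^3: CFSE(tet) = -0.6Δₜ = -0.6 × (4/9)(15020) = -4005 cm⁻¹.
OSPE = CFSE(oct) − CFSE(tet) = -6008 − (-4005) = -2003 cm⁻¹.

-2003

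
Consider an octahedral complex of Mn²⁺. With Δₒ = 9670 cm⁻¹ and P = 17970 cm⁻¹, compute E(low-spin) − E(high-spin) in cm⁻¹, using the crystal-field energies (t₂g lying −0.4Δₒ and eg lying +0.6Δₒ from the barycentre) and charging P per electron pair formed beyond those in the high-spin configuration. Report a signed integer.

16600

Group 7 minus oxidation state +2 gives a d⁵ configuration for Mn²⁺.
High-spin d⁵ fills as t₂g³ eg² with CFSE 3(−0.4) + 2(+0.6) = 0.0Δₒ = 0 cm⁻¹.
Low-spin t₂g⁵ eg⁰ gives -2.0Δₒ = -19340 cm⁻¹, but forming 2 extra pairs costs 2P = 35940 cm⁻¹, so E(LS) = -19340 + 35940 = 16600 cm⁻¹.
Thus E(LS) − E(HS) = 16600 cm⁻¹.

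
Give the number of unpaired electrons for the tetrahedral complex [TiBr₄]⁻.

1

Each Br⁻ contributes -1; 4 × (-1) = -4. With overall charge -1, Ti is in the +3 oxidation state.
Ti sits in group 4; removing 3 electrons leaves Ti³⁺ with 4 − 3 = 1 d electrons.
Tetrahedral splitting is small, so the complex is high-spin.
Configuration: e¹ t₂⁰, giving 1 unpaired electron.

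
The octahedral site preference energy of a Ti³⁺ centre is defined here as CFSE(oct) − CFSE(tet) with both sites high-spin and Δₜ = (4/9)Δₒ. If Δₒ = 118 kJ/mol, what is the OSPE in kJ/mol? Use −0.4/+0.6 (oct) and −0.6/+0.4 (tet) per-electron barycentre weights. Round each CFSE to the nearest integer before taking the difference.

-16

Group 4 minus oxidation state +3 gives a d¹ configuration for Ti³⁺.
In an octahedral site d¹ (HS) is t₂g¹ eg⁰, giving CFSE(oct) = -0.4Δₒ = -47 kJ/mol.
Tetrahedral: e¹ t₂⁰, CFSE = 1(−0.6) + 0(+0.4) = -0.6Δₜ = -0.6 × (4/9) × 118 = -31 kJ/mol.
OSPE = -47 − (-31) = -16 kJ/mol.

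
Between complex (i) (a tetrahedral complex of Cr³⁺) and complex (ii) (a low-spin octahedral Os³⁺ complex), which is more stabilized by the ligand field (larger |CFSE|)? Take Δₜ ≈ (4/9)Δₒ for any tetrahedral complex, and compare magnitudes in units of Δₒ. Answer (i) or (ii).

(i): Cr³⁺: group 6, so d-count = 6 − 3 = 3; Tetrahedral splitting is small, so the complex is high-spin; e² t₂¹, CFSE = -0.8Δₜ ≈ -0.36Δₒ.
(ii): Group 8 minus oxidation state +3 gives a d⁵ configuration for Os³⁺; t2g^5 e_g^0, CFSE = -2.0Δₒ.
So (ii) has the larger |CFSE|.

(ii)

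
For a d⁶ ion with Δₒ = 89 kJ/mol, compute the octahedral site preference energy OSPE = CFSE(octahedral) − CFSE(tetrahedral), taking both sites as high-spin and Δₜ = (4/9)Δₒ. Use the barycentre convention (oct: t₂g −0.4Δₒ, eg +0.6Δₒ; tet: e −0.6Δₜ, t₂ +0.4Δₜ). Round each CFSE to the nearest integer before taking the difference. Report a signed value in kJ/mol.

-12

In an octahedral site d⁶ (HS) is t₂g⁴ eg², giving CFSE(oct) = -0.4Δₒ = -36 kJ/mol.
Tetrahedral e³ t₂³ gives -0.6Δₜ = -0.6 × (4/9) × 89 = -24 kJ/mol.
Subtracting, OSPE = -36 − (-24) = -12 kJ/mol.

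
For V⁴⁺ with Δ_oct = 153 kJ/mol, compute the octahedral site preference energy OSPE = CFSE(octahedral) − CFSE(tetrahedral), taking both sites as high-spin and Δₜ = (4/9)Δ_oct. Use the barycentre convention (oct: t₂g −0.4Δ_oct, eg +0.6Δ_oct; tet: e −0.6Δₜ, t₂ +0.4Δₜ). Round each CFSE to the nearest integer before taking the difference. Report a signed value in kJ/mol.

-20

V⁴⁺: group 5, so d-count = 5 − 4 = 1.
Octahedral (high-spin): t2g^1 e_g^0, CFSE = 1(−0.4) + 0(+0.6) = -0.4Δ_oct = -0.4 × 153 = -61 kJ/mol.
Tetrahedral: e^1 t2^0, CFSE = 1(−0.6) + 0(+0.4) = -0.6Δₜ = -0.6 × (4/9) × 153 = -41 kJ/mol.
OSPE = -61 − (-41) = -20 kJ/mol.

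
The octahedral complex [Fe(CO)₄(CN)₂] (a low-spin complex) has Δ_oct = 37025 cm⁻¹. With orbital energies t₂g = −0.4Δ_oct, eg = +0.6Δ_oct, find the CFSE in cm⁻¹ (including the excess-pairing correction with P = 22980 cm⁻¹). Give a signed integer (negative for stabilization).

-42900

Ligand charges: 4×(+0) from CO and 2×(-1) from CN⁻ sum to -2; with overall charge +0, Fe is +2.
Fe is in group 8, so Fe²⁺ is d⁶ (8 − 2 = 6).
Electron filling gives t₂g⁶ eg⁰.
Orbital CFSE = 6(-0.4) + 0(0.6) = -2.4Δ_oct = -2.4 × 37025 = -88860 cm⁻¹.
High-spin d⁶ would be t₂g⁴ eg² with 1 pair; low-spin has 3, so 2 excess pairs cost +2P = +45960 cm⁻¹.
Combining: -88860 + 45960 = -42900 cm⁻¹.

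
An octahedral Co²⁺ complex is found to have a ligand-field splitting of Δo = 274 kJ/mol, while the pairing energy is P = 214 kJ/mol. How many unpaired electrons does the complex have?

Co is in group 9, so Co²⁺ is d⁷ (9 − 2 = 7).
With Δo > P the complex is low-spin.
That gives t₂g⁶ eg¹.
Unpaired electrons: 1.

1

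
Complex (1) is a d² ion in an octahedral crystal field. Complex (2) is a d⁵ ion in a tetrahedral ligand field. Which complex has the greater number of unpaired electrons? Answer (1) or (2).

(2)

(1): For octahedral d² the high- and low-spin configurations coincide; t₂g² eg⁰ → 2 unpaired.
(2): With tetrahedral geometry the complex is necessarily high-spin; e^2 t2^3 → 5 unpaired.
So (2) has more unpaired electrons.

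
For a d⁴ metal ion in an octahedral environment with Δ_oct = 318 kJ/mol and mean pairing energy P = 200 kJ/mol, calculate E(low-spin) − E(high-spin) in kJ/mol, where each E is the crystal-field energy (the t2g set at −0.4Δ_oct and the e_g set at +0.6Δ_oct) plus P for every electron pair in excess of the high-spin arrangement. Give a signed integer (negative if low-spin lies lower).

High-spin d⁴ fills as t2g^3 e_g^1 with CFSE 3(−0.4) + 1(+0.6) = -0.6Δ_oct = -191 kJ/mol.
Low-spin: t2g^4 e_g^0, orbital CFSE = -1.6Δ_oct = -509 kJ/mol; plus 1 excess pair × P = +200 kJ/mol; total -309 kJ/mol.
The difference is -309 − (-191) = -118 kJ/mol, so low-spin lies lower.

-118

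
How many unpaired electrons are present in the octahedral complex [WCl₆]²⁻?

2

Each Cl⁻ contributes -1; 6 × (-1) = -6. With overall charge -2, W is in the +4 oxidation state.
Group 6 minus oxidation state +4 gives a d² configuration for W⁴⁺.
Configuration: t2g^2 e_g^0, giving 2 unpaired electrons.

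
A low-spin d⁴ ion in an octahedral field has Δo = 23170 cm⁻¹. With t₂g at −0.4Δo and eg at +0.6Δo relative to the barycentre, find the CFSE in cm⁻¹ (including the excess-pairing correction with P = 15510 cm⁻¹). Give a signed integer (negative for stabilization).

-21562

Electron filling gives t₂g⁴ eg⁰.
Orbital CFSE = 4(-0.4) + 0(0.6) = -1.6Δo = -1.6 × 23170 = -37072 cm⁻¹.
High-spin d⁴ would be t₂g³ eg¹ with 0 pairs; low-spin has 1, so 1 excess pair costs +1P = +15510 cm⁻¹.
Net CFSE = -37072 + 15510 = -21562 cm⁻¹.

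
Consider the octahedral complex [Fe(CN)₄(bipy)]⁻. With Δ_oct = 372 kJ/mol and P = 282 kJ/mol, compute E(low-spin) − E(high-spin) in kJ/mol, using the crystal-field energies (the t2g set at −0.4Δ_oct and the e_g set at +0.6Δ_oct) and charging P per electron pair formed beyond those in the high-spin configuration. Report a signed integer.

-180

Ligand charges: 4×(-1) from CN⁻ and 1×(+0) from bipy sum to -4; with overall charge -1, Fe is +3.
Group 8 minus oxidation state +3 gives a d⁵ configuration for Fe³⁺.
High-spin: t2g^3 e_g^2, CFSE = 0.0Δ_oct = 0 kJ/mol.
Low-spin: t2g^5 e_g^0, orbital CFSE = -2.0Δ_oct = -744 kJ/mol; plus 2 excess pairs × P = +564 kJ/mol; total -180 kJ/mol.
E(LS) − E(HS) = -180 − (0) = -180 kJ/mol.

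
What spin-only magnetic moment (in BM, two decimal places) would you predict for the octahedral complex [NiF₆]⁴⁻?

2.83 BM

Each F⁻ contributes -1; 6 × (-1) = -6. With overall charge -4, Ni is in the +2 oxidation state.
Ni²⁺: group 10, so d-count = 10 − 2 = 8.
Configuration: t₂g⁶ eg² → 2 unpaired electrons.
μ(spin-only) = √[2(2+2)] = √8 ≈ 2.83 BM.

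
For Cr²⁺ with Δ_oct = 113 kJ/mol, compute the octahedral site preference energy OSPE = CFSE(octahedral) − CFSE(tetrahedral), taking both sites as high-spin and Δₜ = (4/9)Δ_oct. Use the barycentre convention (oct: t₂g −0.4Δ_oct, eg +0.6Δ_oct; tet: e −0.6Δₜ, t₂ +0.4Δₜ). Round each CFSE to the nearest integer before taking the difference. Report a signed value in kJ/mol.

Cr is in group 6, so Cr²⁺ is d⁴ (6 − 2 = 4).
In an octahedral site d⁴ (HS) is t₂g³ eg¹, giving CFSE(oct) = -0.6Δ_oct = -68 kJ/mol.
Tetrahedral e² t₂² gives -0.4Δₜ = -0.4 × (4/9) × 113 = -20 kJ/mol.
OSPE = CFSE(oct) − CFSE(tet) = -68 − (-20) = -48 kJ/mol.

-48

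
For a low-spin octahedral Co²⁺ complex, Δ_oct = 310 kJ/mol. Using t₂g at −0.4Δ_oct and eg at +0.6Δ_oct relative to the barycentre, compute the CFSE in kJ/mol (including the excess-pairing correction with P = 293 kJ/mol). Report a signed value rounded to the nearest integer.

-265

Group 9 minus oxidation state +2 gives a d⁷ configuration for Co²⁺.
Electron filling gives t₂g⁶ eg¹.
CFSE(orbital) = 6×(-0.4Δ_oct) + 1×(0.6Δ_oct) = -1.8Δ_oct; with Δ_oct = 310 kJ/mol that is -558 kJ/mol.
High-spin d⁷ would be t₂g⁵ eg² with 2 pairs; low-spin has 3, so 1 excess pair costs +1P = +293 kJ/mol.
Net CFSE = -558 + 293 = -265 kJ/mol.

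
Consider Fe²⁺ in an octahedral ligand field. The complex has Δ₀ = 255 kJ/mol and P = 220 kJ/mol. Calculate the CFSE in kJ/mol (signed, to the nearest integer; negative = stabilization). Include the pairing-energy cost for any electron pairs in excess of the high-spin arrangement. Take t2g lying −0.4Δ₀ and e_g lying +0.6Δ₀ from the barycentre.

-172

Fe²⁺: group 8, so d-count = 8 − 2 = 6.
With Δ₀ > P the complex is low-spin.
That gives t2g^6 e_g^0.
Orbital CFSE = -2.4Δ₀ = -2.4 × 255 = -612 kJ/mol.
Excess pairs vs high-spin: 3 − 1 = 2; pairing cost = +440 kJ/mol.
Net CFSE = -612 + 440 = -172 kJ/mol.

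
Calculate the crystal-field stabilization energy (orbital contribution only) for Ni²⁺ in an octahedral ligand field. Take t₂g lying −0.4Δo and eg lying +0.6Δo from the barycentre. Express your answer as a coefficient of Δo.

-1.2 Δo

Group 10 minus oxidation state +2 gives a d⁸ configuration for Ni²⁺.
Configuration: t₂g⁶ eg².
CFSE = 6(-0.4Δo) + 2(0.6Δo) = -2.4Δo + 1.2Δo = -1.2Δo.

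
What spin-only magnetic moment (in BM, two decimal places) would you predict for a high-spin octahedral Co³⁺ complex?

Co is in group 9, so Co³⁺ is d⁶ (9 − 3 = 6).
Configuration: t2g^4 e_g^2 → 4 unpaired electrons.
μ(spin-only) = √[4(4+2)] = √24 ≈ 4.90 BM.

4.90 BM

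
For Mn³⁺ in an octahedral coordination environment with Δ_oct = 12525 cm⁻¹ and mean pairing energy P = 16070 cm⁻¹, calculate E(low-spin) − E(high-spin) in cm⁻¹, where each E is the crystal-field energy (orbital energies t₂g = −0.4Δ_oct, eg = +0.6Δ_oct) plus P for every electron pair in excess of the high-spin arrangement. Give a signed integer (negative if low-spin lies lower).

Mn is in group 7, so Mn³⁺ is d⁴ (7 − 3 = 4).
In the high-spin limit (t₂g³ eg¹) the orbital term is -0.6Δ_oct = -7515 cm⁻¹, with no excess pairing.
For low-spin the configuration is t₂g⁴ eg⁰: orbital energy -1.6 × 12525 = -20040 cm⁻¹, and 1 additional pair relative to high-spin adds 16070 cm⁻¹, giving -3970 cm⁻¹.
E(LS) − E(HS) = -3970 − (-7515) = 3545 cm⁻¹.

3545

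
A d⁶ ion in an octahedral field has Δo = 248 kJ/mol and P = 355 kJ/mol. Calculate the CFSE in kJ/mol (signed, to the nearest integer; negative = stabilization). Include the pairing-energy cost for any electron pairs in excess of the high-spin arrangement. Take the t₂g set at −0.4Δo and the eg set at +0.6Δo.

-99

Δo < P, so pairing is avoided: the ground state is high-spin.
Configuration: t₂g⁴ eg².
Orbital CFSE = -0.4Δo = -0.4 × 248 = -99 kJ/mol.
High-spin has no excess pairs, so no pairing correction applies.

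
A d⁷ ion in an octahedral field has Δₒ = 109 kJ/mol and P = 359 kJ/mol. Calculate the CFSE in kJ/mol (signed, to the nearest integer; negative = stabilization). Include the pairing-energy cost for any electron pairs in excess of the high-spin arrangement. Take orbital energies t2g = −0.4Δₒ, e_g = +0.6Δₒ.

-87

Δₒ < P, so pairing is avoided: the ground state is high-spin.
That gives t2g^5 e_g^2.
Orbital CFSE = -0.8Δₒ = -0.8 × 109 = -87 kJ/mol.
High-spin has no excess pairs, so no pairing correction applies.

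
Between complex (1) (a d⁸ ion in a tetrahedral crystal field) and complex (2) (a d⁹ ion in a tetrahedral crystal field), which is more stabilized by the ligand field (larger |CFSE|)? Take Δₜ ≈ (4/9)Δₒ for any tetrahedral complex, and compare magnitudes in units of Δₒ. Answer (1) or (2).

(1): With tetrahedral geometry the complex is necessarily high-spin; e^4 t2^4, CFSE = -0.8Δₜ ≈ -0.36Δₒ.
(2): Tetrahedral splitting is small, so the complex is high-spin; e⁴ t₂⁵, CFSE = -0.4Δₜ ≈ -0.18Δₒ.
So (1) has the larger |CFSE|.

(1)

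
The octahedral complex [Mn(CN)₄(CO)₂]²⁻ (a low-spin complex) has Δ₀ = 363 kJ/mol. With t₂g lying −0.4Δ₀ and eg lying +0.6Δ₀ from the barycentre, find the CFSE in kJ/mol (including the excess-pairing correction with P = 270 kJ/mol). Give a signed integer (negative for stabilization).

Ligand charges: 4×(-1) from CN⁻ and 2×(+0) from CO sum to -4; with overall charge -2, Mn is +2.
Mn²⁺: group 7, so d-count = 7 − 2 = 5.
Configuration: t₂g⁵ eg⁰.
CFSE(orbital) = 5×(-0.4Δ₀) + 0×(0.6Δ₀) = -2.0Δ₀; with Δ₀ = 363 kJ/mol that is -726 kJ/mol.
Relative to high-spin t₂g³ eg² (0 paired), the low-spin configuration has 2 additional pairs, contributing +2 × 270 = +540 kJ/mol.
Overall CFSE = -726 + 540 = -186 kJ/mol.

-186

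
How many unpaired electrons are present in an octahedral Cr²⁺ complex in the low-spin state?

Group 6 minus oxidation state +2 gives a d⁴ configuration for Cr²⁺.
Configuration: t₂g⁴ eg⁰, giving 2 unpaired electrons.

2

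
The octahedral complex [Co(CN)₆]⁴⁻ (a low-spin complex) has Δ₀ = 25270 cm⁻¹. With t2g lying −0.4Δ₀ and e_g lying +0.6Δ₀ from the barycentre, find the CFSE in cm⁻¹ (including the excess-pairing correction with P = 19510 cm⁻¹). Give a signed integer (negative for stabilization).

Each CN⁻ contributes -1; 6 × (-1) = -6. With overall charge -4, Co is in the +2 oxidation state.
Co²⁺: group 9, so d-count = 9 − 2 = 7.
Electron filling gives t2g^6 e_g^1.
The orbital stabilization is -1.8Δ₀ = -1.8 × 25270 = -45486 cm⁻¹.
High-spin d⁷ would be t2g^5 e_g^2 with 2 pairs; low-spin has 3, so 1 excess pair costs +1P = +19510 cm⁻¹.
Combining: -45486 + 19510 = -25976 cm⁻¹.

-25976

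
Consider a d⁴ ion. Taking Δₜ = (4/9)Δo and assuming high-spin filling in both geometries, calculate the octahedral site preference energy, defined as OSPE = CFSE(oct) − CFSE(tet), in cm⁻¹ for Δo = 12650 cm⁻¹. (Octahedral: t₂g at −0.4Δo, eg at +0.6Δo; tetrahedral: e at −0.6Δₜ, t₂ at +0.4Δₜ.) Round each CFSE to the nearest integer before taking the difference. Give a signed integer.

-5341

Octahedral high-spin t₂g³ eg¹: CFSE = -0.6 × 12650 = -7590 cm⁻¹.
Tetrahedral: e² t₂², CFSE = 2(−0.6) + 2(+0.4) = -0.4Δₜ = -0.4 × (4/9) × 12650 = -2249 cm⁻¹.
OSPE = CFSE(oct) − CFSE(tet) = -7590 − (-2249) = -5341 cm⁻¹.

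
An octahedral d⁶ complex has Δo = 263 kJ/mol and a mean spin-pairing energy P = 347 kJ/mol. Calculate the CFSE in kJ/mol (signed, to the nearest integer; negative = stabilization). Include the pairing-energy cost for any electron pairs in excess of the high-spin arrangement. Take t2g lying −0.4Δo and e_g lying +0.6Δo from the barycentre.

With Δo < P the complex is high-spin.
That gives t2g^4 e_g^2.
Orbital CFSE = -0.4Δo = -0.4 × 263 = -105 kJ/mol.
High-spin has no excess pairs, so no pairing correction applies.

-105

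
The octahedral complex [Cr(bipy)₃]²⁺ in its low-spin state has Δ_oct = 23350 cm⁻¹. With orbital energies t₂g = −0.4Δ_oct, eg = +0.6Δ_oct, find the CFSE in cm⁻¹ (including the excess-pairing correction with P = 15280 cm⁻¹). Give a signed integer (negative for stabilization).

bipy is neutral, so the +2 overall charge sits on Cr: oxidation state +2.
Cr is in group 6, so Cr²⁺ is d⁴ (6 − 2 = 4).
Configuration: t₂g⁴ eg⁰.
Orbital CFSE = 4(-0.4) + 0(0.6) = -1.6Δ_oct = -1.6 × 23350 = -37360 cm⁻¹.
Pairing penalty: 1 pair vs 0 in the high-spin reference → 1 extra × P = 15280 cm⁻¹.
Net CFSE = -37360 + 15280 = -22080 cm⁻¹.

-22080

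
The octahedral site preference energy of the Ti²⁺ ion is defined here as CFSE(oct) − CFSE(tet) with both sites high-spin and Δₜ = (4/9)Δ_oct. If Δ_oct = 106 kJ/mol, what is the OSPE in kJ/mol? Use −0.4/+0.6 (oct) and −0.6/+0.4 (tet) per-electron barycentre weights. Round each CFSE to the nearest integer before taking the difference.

-28

Group 4 minus oxidation state +2 gives a d² configuration for Ti²⁺.
Octahedral (high-spin): t₂g² eg⁰, CFSE = 2(−0.4) + 0(+0.6) = -0.8Δ_oct = -0.8 × 106 = -85 kJ/mol.
Tetrahedral e² t₂⁰ gives -1.2Δₜ = -1.2 × (4/9) × 106 = -57 kJ/mol.
OSPE = CFSE(oct) − CFSE(tet) = -85 − (-57) = -28 kJ/mol.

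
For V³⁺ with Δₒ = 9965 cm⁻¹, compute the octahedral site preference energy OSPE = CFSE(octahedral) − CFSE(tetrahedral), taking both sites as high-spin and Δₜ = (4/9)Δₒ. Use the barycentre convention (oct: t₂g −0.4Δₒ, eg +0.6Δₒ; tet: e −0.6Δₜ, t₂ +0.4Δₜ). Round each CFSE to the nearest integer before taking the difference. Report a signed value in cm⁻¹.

-2657

Group 5 minus oxidation state +3 gives a d² configuration for V³⁺.
In an octahedral site d² (HS) is t2g^2 e_g^0, giving CFSE(oct) = -0.8Δₒ = -7972 cm⁻¹.
Tetrahedral: e^2 t2^0, CFSE = 2(−0.6) + 0(+0.4) = -1.2Δₜ = -1.2 × (4/9) × 9965 = -5315 cm⁻¹.
Subtracting, OSPE = -7972 − (-5315) = -2657 cm⁻¹.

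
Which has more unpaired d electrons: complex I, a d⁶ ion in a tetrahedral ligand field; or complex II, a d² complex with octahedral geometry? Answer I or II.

I

I: Tetrahedral splitting is small, so the complex is high-spin; e³ t₂³ → 4 unpaired.
II: For octahedral d² the high- and low-spin configurations coincide; t₂g² eg⁰ → 2 unpaired.
So I has more unpaired electrons.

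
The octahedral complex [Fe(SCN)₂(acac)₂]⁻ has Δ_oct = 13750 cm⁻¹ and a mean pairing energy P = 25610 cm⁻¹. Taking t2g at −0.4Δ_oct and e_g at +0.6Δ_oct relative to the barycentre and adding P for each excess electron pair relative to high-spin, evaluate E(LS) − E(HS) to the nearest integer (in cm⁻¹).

Ligand charges: 2×(-1) from SCN⁻ and 2×(-1) from acac⁻ sum to -4; with overall charge -1, Fe is +3.
Fe is in group 8, so Fe³⁺ is d⁵ (8 − 3 = 5).
In the high-spin limit (t2g^3 e_g^2) the orbital term is 0.0Δ_oct = 0 cm⁻¹, with no excess pairing.
For low-spin the configuration is t2g^5 e_g^0: orbital energy -2.0 × 13750 = -27500 cm⁻¹, and 2 additional pairs relative to high-spin add 51220 cm⁻¹, giving 23720 cm⁻¹.
The difference is 23720 − (0) = 23720 cm⁻¹, so high-spin lies lower.

23720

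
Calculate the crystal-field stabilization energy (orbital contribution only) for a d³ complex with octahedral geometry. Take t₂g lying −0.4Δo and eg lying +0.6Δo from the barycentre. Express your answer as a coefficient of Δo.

-1.2 Δo

For octahedral d³ the high- and low-spin configurations coincide.
Configuration: t₂g³ eg⁰.
CFSE = 3(-0.4Δo) + 0(0.6Δo) = -1.2Δo + 0.0Δo = -1.2Δo.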